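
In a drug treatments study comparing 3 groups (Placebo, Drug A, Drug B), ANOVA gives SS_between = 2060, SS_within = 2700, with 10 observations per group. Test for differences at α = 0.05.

df_between = 2, df_within = 27. F = MS_between/MS_within = 1030.0/100.0 = 10.3. F_crit ≈ 3.354. Reject H₀. At least one mean differs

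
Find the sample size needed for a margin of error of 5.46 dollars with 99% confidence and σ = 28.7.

n = (z*σ/E)² = (2.576×28.7/5.46)² = 183.3 → n = 184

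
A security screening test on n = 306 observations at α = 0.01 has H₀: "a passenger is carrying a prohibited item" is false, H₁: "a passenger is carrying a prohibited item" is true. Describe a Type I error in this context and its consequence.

Type I error: rejecting H₀ when it is true — concluding that a passenger is carrying a prohibited item when in fact it is not. Consequence: detaining an innocent passenger — delay and inconvenience.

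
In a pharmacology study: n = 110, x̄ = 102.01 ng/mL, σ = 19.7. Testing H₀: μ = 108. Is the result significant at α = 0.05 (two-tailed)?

z = (102.01 - 108)/(19.7/√110) = -3.189. Since |z| > 1.96, significant at α = 0.05.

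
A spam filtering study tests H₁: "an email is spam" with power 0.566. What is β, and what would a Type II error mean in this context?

β = 1 - power = 1 - 0.566 = 0.434. A Type II error is failing to reject H₀ when H₀ is false (false negative) — here, failing to conclude that an email is spam when in fact it is true. Consequence: a spam email lands in the inbox.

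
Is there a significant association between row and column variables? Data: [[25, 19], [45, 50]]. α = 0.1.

χ² = 1.074. df = 1, critical = 2.706. Fail to reject H₀. No evidence of dependence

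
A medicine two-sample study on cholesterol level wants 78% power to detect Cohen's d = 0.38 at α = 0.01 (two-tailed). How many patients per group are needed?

z_{α/2} = 2.576, z_β = Φ⁻¹(0.78) = 0.772. For small effect (d = 0.38): n per group = 2(z_{α/2} + z_β)²/d² = 2(2.576 + 0.772)²/0.38² = 155.3 → 156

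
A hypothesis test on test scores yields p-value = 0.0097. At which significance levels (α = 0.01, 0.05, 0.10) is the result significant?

p = 0.0097. Significant at: α = 0.01, 0.05, 0.1.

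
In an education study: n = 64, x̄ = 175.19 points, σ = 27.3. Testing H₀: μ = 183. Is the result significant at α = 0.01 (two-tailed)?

z = (175.19 - 183)/(27.3/√64) = -2.289. Since |z| ≤ 2.576, not significant at α = 0.01.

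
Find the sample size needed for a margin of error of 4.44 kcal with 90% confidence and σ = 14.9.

n = (z*σ/E)² = (1.645×14.9/4.44)² = 30.5 → n = 31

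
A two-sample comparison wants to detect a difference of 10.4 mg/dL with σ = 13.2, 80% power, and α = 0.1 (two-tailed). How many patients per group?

n per group = 2(z_α/2 + z_β)²σ²/d² = 2×(1.645 + 0.84)²×13.2²/10.4² = 19.9 → n = 20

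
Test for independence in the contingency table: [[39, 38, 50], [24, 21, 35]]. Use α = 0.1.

χ² = 0.469. df = 2, critical = 4.605. Fail to reject H₀. No evidence of dependence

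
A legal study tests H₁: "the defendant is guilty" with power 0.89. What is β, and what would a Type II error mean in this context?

β = 1 - power = 1 - 0.89 = 0.11. A Type II error is failing to reject H₀ when H₀ is false (false negative) — here, failing to conclude that the defendant is guilty when in fact it is true. Consequence: acquitting a guilty person.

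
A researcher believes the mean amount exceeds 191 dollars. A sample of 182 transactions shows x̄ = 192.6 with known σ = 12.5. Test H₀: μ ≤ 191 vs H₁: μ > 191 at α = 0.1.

z = 1.727. Critical value: 1.28. Reject H₀.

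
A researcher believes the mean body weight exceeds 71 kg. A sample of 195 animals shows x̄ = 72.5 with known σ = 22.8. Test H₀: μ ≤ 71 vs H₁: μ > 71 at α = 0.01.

z = 0.919. Critical value: 2.33. Fail to reject H₀.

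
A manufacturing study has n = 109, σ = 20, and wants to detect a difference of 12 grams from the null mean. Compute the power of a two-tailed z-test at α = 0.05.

SE = σ/√n = 20/√109 = 1.916. Non-centrality λ = d/SE = 12/1.916 = 6.264. Power ≈ Φ(λ - z_{α/2}) = Φ(6.264 - 1.96) = Φ(4.304) = 1.0.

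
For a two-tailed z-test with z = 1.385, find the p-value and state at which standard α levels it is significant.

p = 2·P(Z > |1.385|) = 2·(1 - Φ(1.385)) ≈ 0.1661. Not significant at any standard level.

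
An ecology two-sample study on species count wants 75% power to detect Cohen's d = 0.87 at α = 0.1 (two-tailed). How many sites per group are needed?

z_{α/2} = 1.645, z_β = Φ⁻¹(0.75) = 0.674. For large effect (d = 0.87): n per group = 2(z_{α/2} + z_β)²/d² = 2(1.645 + 0.674)²/0.87² = 14.2 → 15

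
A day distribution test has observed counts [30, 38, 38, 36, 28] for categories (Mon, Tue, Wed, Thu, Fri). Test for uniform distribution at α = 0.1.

Expected = 34 each. χ² = Σ(O-E)²/E = 2.588. df = 4, critical value = 7.779. Fail to reject H₀.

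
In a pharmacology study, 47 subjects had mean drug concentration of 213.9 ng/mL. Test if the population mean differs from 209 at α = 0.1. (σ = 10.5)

z = (x̄ - μ₀)/(σ/√n) = (213.9 - 209)/(10.5/√47) = 3.199. Critical value: ±1.645. Since |3.199| > 1.645, Reject H₀.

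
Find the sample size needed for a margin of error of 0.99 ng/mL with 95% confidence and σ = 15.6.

n = (z*σ/E)² = (1.96×15.6/0.99)² = 953.9 → n = 954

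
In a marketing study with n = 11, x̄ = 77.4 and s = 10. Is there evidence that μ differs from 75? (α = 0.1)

t = (x̄ - μ₀)/(s/√n) = (77.4 - 75)/(10/√11) = 0.796. df = 10, critical t = ±1.812. Fail to reject H₀.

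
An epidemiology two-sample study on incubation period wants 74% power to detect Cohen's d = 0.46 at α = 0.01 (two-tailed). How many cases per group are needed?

z_{α/2} = 2.576, z_β = Φ⁻¹(0.74) = 0.643. For small effect (d = 0.46): n per group = 2(z_{α/2} + z_β)²/d² = 2(2.576 + 0.643)²/0.46² = 97.9 → 98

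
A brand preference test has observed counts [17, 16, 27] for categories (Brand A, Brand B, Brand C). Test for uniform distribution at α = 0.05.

Expected = 20 each. χ² = Σ(O-E)²/E = 3.7. df = 2, critical value = 5.991. Fail to reject H₀.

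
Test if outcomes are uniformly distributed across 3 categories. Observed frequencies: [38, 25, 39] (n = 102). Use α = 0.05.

Expected = 34 each. χ² = Σ(O-E)²/E = 3.588. df = 2, critical value = 5.991. Fail to reject H₀.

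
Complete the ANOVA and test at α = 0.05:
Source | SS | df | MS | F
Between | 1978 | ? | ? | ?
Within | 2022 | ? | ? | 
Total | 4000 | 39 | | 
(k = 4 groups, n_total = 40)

df_between = 3, df_within = 36. MS_between = 659.33, MS_within = 56.17. F = 11.739, F_crit ≈ 2.866. Reject H₀.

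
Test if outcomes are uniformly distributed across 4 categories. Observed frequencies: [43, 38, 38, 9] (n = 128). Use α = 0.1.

Expected = 32 each. χ² = Σ(O-E)²/E = 22.562. df = 3, critical value = 6.251. Reject H₀.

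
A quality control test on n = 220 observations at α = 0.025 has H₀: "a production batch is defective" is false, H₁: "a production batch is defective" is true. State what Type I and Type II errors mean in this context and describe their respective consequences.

Type I (false positive): concluding that a production batch is defective when it is not — scrapping a good batch — wasted material and cost for no reason. Type II (false negative): failing to conclude that a production batch is defective when it is — shipping a defective batch — faulty products reach customers. Which is costlier depends on domain priorities and is a judgement call rather than a statistical fact.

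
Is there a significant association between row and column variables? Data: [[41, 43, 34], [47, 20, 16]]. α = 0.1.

χ² = 9.479. df = 2, critical = 4.605. Reject H₀. Variables are dependent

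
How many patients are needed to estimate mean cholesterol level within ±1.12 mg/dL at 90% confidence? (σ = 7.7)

n = (z*σ/E)² = (1.645×7.7/1.12)² = 127.9 → n = 128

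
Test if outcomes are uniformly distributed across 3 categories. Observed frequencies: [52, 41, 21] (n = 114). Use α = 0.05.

Expected = 38 each. χ² = Σ(O-E)²/E = 13.0. df = 2, critical value = 5.991. Reject H₀.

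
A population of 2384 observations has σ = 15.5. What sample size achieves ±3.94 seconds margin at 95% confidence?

Without FPC: n₀ = (1.96×15.5/3.94)² = 59.454. With FPC: n = n₀N/(n₀+N-1) = 58.03 → n = 59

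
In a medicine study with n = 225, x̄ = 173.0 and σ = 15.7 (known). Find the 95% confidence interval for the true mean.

CI = x̄ ± z*(σ/√n) = 173.0 ± 1.96(15.7/√225) = 173.0 ± 2.05 = (170.95, 175.05)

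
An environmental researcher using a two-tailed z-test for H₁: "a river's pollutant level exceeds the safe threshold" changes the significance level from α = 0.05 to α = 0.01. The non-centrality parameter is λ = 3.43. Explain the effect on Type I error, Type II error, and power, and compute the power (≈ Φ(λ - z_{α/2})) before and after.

Decreasing α from 0.05 to 0.01:
• Type I error rate decreases (α is the Type I rate by definition).
• Critical value moves from z_{α/2} = 1.96 to 2.576, so power = Φ(λ - z_{α/2}) goes from Φ(3.43 - 1.96) = 0.929 to Φ(3.43 - 2.576) = 0.803.
• Type II error rate β = 1 - power therefore increases (0.071 → 0.197).
Appropriate when false positives are costly — here, shutting down a compliant factory unnecessarily.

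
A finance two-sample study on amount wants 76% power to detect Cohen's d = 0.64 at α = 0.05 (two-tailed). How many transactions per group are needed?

z_{α/2} = 1.96, z_β = Φ⁻¹(0.76) = 0.706. For medium effect (d = 0.64): n per group = 2(z_{α/2} + z_β)²/d² = 2(1.96 + 0.706)²/0.64² = 34.7 → 35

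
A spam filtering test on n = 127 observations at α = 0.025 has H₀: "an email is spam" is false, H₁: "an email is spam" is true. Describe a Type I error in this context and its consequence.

Type I error: rejecting H₀ when it is true — concluding that an email is spam when in fact it is not. Consequence: a legitimate email is sent to the spam folder and the user misses it.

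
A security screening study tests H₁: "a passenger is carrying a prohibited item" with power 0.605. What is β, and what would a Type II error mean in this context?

β = 1 - power = 1 - 0.605 = 0.395. A Type II error is failing to reject H₀ when H₀ is false (false negative) — here, failing to conclude that a passenger is carrying a prohibited item when in fact it is true. Consequence: letting a prohibited item through — security breach.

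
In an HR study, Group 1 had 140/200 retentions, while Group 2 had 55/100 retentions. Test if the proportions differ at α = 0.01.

p̂₁ = 0.7, p̂₂ = 0.55, pooled p̂ = 0.65. z = 2.568. Critical: ±2.576. Fail to reject H₀.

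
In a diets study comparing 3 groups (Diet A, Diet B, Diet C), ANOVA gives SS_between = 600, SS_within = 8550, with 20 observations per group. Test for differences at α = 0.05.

df_between = 2, df_within = 57. F = MS_between/MS_within = 300.0/150.0 = 2.0. F_crit ≈ 3.159. Fail to reject H₀.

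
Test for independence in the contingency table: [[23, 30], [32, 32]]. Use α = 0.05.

χ² = 0.508. df = 1, critical = 3.841. Fail to reject H₀. No evidence of dependence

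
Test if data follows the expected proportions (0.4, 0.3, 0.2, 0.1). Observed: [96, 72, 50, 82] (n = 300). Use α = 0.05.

Expected: [120.0, 90.0, 60.0, 30.0]. χ² = 100.2. df = 3, critical = 7.815. Reject H₀.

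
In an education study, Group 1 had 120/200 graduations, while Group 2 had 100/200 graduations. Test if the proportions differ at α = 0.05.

p̂₁ = 0.6, p̂₂ = 0.5, pooled p̂ = 0.55. z = 2.01. Critical: ±1.96. Reject H₀.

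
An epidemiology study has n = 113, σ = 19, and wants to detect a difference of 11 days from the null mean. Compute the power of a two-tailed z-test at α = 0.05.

SE = σ/√n = 19/√113 = 1.787. Non-centrality λ = d/SE = 11/1.787 = 6.154. Power ≈ Φ(λ - z_{α/2}) = Φ(6.154 - 1.96) = Φ(4.194) = 1.0.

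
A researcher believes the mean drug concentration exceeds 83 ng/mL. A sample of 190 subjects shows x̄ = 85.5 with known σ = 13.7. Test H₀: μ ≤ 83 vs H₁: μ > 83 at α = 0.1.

z = 2.515. Critical value: 1.28. Reject H₀.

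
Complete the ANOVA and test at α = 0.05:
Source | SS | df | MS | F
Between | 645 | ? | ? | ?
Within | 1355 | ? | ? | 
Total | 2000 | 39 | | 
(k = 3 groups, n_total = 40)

df_between = 2, df_within = 37. MS_between = 322.5, MS_within = 36.62. F = 8.806, F_crit ≈ 3.252. Reject H₀.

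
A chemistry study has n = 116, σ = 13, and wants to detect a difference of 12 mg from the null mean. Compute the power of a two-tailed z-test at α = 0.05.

SE = σ/√n = 13/√116 = 1.207. Non-centrality λ = d/SE = 12/1.207 = 9.942. Power ≈ Φ(λ - z_{α/2}) = Φ(9.942 - 1.96) = Φ(7.982) = 1.0.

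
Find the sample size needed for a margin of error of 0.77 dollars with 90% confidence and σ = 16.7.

n = (z*σ/E)² = (1.645×16.7/0.77)² = 1272.9 → n = 1273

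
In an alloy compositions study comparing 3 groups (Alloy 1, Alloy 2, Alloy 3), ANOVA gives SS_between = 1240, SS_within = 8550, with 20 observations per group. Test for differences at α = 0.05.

df_between = 2, df_within = 57. F = MS_between/MS_within = 620.0/150.0 = 4.133. F_crit ≈ 3.159. Reject H₀. At least one mean differs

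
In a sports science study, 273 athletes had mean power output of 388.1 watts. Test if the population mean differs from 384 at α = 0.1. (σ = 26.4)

z = (x̄ - μ₀)/(σ/√n) = (388.1 - 384)/(26.4/√273) = 2.566. Critical value: ±1.645. Since |2.566| > 1.645, Reject H₀.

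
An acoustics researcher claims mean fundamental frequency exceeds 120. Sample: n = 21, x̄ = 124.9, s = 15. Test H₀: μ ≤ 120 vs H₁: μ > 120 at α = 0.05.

t = (124.9 - 120)/(15/√21) = 1.497, df = 20. Critical t = 1.725. Fail to reject H₀.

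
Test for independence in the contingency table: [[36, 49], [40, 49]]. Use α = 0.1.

χ² = 0.119. df = 1, critical = 2.706. Fail to reject H₀. No evidence of dependence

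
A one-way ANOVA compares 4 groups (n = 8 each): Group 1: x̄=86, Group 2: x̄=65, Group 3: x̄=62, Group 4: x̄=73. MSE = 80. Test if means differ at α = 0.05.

Grand mean = 71.5. SS_between = 2760.0, MS_between = 920.0. F = 11.5, F_crit ≈ 2.947. Reject H₀.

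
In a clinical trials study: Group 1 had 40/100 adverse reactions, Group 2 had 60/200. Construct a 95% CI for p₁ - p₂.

p̂₁ = 0.4, p̂₂ = 0.3. Difference = 0.1. CI = (-0.015, 0.215)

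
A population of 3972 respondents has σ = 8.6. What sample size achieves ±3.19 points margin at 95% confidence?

Without FPC: n₀ = (1.96×8.6/3.19)² = 27.921. With FPC: n = n₀N/(n₀+N-1) = 27.7 → n = 28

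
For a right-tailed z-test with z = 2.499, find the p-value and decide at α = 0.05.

p = P(Z > 2.499) = 1 - Φ(2.499) ≈ 0.0062. Since p < 0.05, reject H₀ (significant) at α = 0.05.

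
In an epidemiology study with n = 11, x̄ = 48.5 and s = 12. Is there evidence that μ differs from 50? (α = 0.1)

t = (x̄ - μ₀)/(s/√n) = (48.5 - 50)/(12/√11) = -0.415. df = 10, critical t = ±1.812. Fail to reject H₀.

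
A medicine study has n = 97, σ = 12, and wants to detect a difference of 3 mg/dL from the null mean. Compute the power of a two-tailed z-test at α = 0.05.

SE = σ/√n = 12/√97 = 1.218. Non-centrality λ = d/SE = 3/1.218 = 2.462. Power ≈ Φ(λ - z_{α/2}) = Φ(2.462 - 1.96) = Φ(0.502) = 0.692.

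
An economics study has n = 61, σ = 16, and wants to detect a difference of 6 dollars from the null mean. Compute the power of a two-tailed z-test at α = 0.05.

SE = σ/√n = 16/√61 = 2.049. Non-centrality λ = d/SE = 6/2.049 = 2.929. Power ≈ Φ(λ - z_{α/2}) = Φ(2.929 - 1.96) = Φ(0.969) = 0.834.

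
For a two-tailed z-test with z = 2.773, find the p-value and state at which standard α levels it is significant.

p = 2·P(Z > |2.773|) = 2·(1 - Φ(2.773)) ≈ 0.0056. Significant at α = 0.1; Significant at α = 0.05; Significant at α = 0.01.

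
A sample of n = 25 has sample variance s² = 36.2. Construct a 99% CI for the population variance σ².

df = 24. χ²_{0.005} = 45.559, χ²_{0.995} = 9.886. CI for σ² = ((n-1)s²/χ²_{α/2}, (n-1)s²/χ²_{1-α/2}) = (24·36.2/45.559, 24·36.2/9.886) = (19.07, 87.88)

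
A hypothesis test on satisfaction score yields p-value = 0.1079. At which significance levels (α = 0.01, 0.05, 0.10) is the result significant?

p = 0.1079. Not significant at any of the given levels.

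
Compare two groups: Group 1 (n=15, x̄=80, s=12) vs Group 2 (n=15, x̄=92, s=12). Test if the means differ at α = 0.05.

Pooled sp = 12.0. t = -2.739, df = 28. Critical t = ±2.048. Reject H₀.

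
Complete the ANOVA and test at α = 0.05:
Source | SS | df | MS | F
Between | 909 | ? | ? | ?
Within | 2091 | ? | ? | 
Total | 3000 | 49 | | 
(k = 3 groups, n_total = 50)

df_between = 2, df_within = 47. MS_between = 454.5, MS_within = 44.49. F = 10.216, F_crit ≈ 3.195. Reject H₀.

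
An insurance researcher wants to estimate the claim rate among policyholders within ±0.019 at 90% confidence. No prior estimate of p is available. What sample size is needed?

Conservative approach: use p = 0.5 (maximizes p(1-p) = 0.25). n = z²(0.25)/E² = 1.645²×0.25/0.019² = 1874.0 → n = 1874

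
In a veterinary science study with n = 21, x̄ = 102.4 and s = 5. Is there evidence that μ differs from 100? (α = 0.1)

t = (x̄ - μ₀)/(s/√n) = (102.4 - 100)/(5/√21) = 2.2. df = 20, critical t = ±1.725. Reject H₀.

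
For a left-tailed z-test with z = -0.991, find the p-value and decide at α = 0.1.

p = P(Z < -0.991) = Φ(-0.991) ≈ 0.1608. Since p ≥ 0.1, fail to reject H₀ (not significant) at α = 0.1.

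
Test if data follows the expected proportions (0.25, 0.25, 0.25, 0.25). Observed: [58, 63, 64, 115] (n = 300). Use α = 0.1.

Expected: [75.0, 75.0, 75.0, 75.0]. χ² = 28.72. df = 3, critical = 6.251. Reject H₀.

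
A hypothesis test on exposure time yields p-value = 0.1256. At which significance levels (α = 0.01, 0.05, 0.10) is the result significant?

p = 0.1256. Not significant at any of the given levels.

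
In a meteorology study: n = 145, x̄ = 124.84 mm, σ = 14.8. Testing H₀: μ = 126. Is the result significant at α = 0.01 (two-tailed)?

z = (124.84 - 126)/(14.8/√145) = -0.944. Since |z| ≤ 2.576, not significant at α = 0.01.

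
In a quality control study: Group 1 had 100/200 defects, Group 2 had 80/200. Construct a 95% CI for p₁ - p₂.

p̂₁ = 0.5, p̂₂ = 0.4. Difference = 0.1. CI = (0.003, 0.197)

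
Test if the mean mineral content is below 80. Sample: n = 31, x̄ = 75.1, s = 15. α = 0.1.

t = (75.1 - 80)/(15/√31) = -1.819, df = 30. Critical t = -1.31. Reject H₀.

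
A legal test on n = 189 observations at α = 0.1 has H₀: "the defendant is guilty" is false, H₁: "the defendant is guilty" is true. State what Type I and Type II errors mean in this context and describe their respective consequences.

Type I (false positive): concluding that the defendant is guilty when it is not — convicting an innocent person. Type II (false negative): failing to conclude that the defendant is guilty when it is — acquitting a guilty person. Which is costlier depends on domain priorities and is a judgement call rather than a statistical fact.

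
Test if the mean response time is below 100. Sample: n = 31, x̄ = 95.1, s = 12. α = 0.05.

t = (95.1 - 100)/(12/√31) = -2.274, df = 30. Critical t = -1.697. Reject H₀.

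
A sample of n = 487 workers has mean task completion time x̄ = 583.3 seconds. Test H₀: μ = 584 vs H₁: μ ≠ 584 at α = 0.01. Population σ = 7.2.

z = (x̄ - μ₀)/(σ/√n) = (583.3 - 584)/(7.2/√487) = -2.146. Critical value: ±2.576. Since |-2.146| ≤ 2.576, Fail to reject H₀.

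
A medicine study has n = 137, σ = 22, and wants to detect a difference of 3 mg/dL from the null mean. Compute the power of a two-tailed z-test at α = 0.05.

SE = σ/√n = 22/√137 = 1.88. Non-centrality λ = d/SE = 3/1.88 = 1.596. Power ≈ Φ(λ - z_{α/2}) = Φ(1.596 - 1.96) = Φ(-0.364) = 0.358.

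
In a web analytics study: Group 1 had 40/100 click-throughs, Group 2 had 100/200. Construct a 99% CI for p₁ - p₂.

p̂₁ = 0.4, p̂₂ = 0.5. Difference = -0.1. CI = (-0.256, 0.056)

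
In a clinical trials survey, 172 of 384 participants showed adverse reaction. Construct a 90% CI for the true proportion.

p̂ = 0.448. CI = p̂ ± z*√(p̂(1-p̂)/n) = (0.406, 0.49)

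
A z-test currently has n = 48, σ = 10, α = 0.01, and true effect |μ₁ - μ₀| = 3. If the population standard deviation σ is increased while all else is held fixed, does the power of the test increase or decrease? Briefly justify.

Power decreases: a larger σ inflates the standard error σ/√n, pulling the sampling distribution under H₁ back toward the critical value.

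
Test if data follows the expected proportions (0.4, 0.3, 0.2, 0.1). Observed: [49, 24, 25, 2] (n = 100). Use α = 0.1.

Expected: [40.0, 30.0, 20.0, 10.0]. χ² = 10.875. df = 3, critical = 6.251. Reject H₀.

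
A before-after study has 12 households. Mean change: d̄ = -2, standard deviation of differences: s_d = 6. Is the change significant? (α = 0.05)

t = d̄/(s_d/√n) = -2/(6/√12) = -1.155. df = 11, critical t = ±2.201. Fail to reject H₀.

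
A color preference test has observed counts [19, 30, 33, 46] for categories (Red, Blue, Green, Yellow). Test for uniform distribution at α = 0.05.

Expected = 32 each. χ² = Σ(O-E)²/E = 11.562. df = 3, critical value = 7.815. Reject H₀.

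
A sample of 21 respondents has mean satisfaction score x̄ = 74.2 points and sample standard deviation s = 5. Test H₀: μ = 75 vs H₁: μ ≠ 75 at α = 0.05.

t = (x̄ - μ₀)/(s/√n) = (74.2 - 75)/(5/√21) = -0.733. df = 20, critical t = ±2.086. Fail to reject H₀.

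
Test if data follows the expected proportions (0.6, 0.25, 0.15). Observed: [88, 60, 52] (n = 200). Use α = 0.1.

Expected: [120.0, 50.0, 30.0]. χ² = 26.667. df = 2, critical = 4.605. Reject H₀.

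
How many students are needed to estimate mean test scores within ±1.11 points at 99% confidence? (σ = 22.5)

n = (z*σ/E)² = (2.576×22.5/1.11)² = 2726.5 → n = 2727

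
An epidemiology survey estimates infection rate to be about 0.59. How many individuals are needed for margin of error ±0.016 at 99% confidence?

n = z²p(1-p)/E² = 2.576²×0.59×0.41/0.016² = 6270.3 → n = 6271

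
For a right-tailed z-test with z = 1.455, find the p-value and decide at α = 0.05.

p = P(Z > 1.455) = 1 - Φ(1.455) ≈ 0.0728. Since p ≥ 0.05, fail to reject H₀ (not significant) at α = 0.05.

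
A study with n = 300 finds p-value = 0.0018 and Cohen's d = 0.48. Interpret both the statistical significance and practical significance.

Statistically significant (p = 0.0018 < 0.05). Cohen's d = 0.48 indicates a small effect size. Both statistical and practical significance should be considered.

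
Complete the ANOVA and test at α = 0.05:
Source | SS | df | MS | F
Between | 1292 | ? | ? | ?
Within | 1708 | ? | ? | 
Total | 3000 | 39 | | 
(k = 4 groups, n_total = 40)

df_between = 3, df_within = 36. MS_between = 430.67, MS_within = 47.44. F = 9.077, F_crit ≈ 2.866. Reject H₀.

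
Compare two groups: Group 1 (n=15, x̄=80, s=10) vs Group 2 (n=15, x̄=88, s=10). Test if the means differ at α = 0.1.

Pooled sp = 10.0. t = -2.191, df = 28. Critical t = ±1.701. Reject H₀.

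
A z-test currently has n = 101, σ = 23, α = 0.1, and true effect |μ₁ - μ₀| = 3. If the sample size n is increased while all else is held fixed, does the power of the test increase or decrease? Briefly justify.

Power increases: a larger n shrinks the standard error σ/√n, moving the sampling distribution under H₁ further from the critical value.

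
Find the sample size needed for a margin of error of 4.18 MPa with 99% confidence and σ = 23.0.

n = (z*σ/E)² = (2.576×23.0/4.18)² = 200.9 → n = 201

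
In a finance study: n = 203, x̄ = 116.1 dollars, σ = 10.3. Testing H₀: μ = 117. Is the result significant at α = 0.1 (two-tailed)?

z = (116.1 - 117)/(10.3/√203) = -1.245. Since |z| ≤ 1.645, not significant at α = 0.1.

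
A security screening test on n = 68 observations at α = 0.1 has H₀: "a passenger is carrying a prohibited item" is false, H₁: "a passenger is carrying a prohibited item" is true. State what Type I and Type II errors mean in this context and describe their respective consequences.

Type I (false positive): concluding that a passenger is carrying a prohibited item when it is not — detaining an innocent passenger — delay and inconvenience. Type II (false negative): failing to conclude that a passenger is carrying a prohibited item when it is — letting a prohibited item through — security breach. Which is costlier depends on domain priorities and is a judgement call rather than a statistical fact.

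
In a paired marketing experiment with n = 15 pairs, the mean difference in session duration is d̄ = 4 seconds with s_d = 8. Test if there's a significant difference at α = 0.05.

t = d̄/(s_d/√n) = 4/(8/√15) = 1.936. df = 14, critical t = ±2.145. Fail to reject H₀.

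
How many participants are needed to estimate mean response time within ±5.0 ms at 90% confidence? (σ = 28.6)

n = (z*σ/E)² = (1.645×28.6/5.0)² = 88.5 → n = 89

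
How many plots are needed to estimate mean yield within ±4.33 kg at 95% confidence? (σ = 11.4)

n = (z*σ/E)² = (1.96×11.4/4.33)² = 26.6 → n = 27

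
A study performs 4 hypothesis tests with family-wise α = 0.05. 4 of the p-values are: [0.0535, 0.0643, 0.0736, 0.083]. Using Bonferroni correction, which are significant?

Bonferroni α = 0.05/4 = 0.0125. None of the given p-values are significant.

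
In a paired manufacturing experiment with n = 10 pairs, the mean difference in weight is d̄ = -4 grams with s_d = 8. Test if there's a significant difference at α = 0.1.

t = d̄/(s_d/√n) = -4/(8/√10) = -1.581. df = 9, critical t = ±1.833. Fail to reject H₀.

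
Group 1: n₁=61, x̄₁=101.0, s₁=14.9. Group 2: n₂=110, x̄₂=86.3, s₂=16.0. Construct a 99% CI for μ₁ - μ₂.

Difference = 14.7. SE = √(14.9²/61 + 16.0²/110) = 2.443. CI = (8.41, 20.99)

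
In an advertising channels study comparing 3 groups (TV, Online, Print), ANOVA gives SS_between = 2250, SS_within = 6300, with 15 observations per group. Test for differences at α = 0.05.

df_between = 2, df_within = 42. F = MS_between/MS_within = 1125.0/150.0 = 7.5. F_crit ≈ 3.22. Reject H₀. At least one mean differs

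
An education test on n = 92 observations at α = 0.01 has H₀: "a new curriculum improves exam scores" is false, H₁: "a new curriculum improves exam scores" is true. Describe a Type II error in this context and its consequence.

Type II error: failing to reject H₀ when it is false — concluding that a new curriculum improves exam scores is not supported when in fact it is. Consequence: keeping the old curriculum when the new one would have helped students.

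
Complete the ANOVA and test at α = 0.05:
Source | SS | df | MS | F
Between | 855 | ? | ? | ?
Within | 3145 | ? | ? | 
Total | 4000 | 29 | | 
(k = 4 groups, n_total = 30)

df_between = 3, df_within = 26. MS_between = 285.0, MS_within = 120.96. F = 2.356, F_crit ≈ 2.975. Fail to reject H₀.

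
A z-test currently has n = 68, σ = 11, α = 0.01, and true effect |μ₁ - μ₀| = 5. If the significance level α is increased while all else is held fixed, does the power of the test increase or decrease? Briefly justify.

Power increases: a larger α lowers the critical value, so more of the H₁ sampling distribution falls in the rejection region.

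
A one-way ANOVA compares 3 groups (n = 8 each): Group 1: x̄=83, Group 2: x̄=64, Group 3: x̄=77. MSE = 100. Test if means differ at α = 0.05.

Grand mean = 74.67. SS_between = 1509.33, MS_between = 754.67. F = 7.547, F_crit ≈ 3.467. Reject H₀.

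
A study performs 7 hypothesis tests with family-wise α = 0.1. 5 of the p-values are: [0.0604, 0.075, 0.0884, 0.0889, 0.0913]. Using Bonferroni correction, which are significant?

Bonferroni α = 0.1/7 = 0.01429. None of the given p-values are significant.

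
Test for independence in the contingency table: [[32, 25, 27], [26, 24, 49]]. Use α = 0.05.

χ² = 5.819. df = 2, critical = 5.991. Fail to reject H₀. No evidence of dependence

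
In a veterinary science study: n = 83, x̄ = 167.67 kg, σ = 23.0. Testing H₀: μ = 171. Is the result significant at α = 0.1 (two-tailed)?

z = (167.67 - 171)/(23.0/√83) = -1.319. Since |z| ≤ 1.645, not significant at α = 0.1.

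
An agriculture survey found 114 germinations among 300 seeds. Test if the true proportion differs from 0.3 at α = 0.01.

p̂ = 0.38, p₀ = 0.3. z = (p̂ - p₀)/√(p₀(1-p₀)/n) = 3.024. Critical: ±2.576. Reject H₀.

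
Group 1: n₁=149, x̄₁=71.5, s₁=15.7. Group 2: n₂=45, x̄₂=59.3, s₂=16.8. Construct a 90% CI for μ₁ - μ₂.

Difference = 12.2. SE = √(15.7²/149 + 16.8²/45) = 2.815. CI = (7.57, 16.83)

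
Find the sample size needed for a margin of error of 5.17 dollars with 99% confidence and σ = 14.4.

n = (z*σ/E)² = (2.576×14.4/5.17)² = 51.5 → n = 52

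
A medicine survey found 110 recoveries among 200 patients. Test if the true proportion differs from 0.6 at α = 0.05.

p̂ = 0.55, p₀ = 0.6. z = (p̂ - p₀)/√(p₀(1-p₀)/n) = -1.443. Critical: ±1.96. Fail to reject H₀.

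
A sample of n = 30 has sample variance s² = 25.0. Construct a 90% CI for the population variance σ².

df = 29. χ²_{0.05} = 42.557, χ²_{0.95} = 17.708. CI for σ² = ((n-1)s²/χ²_{α/2}, (n-1)s²/χ²_{1-α/2}) = (29·25.0/42.557, 29·25.0/17.708) = (17.04, 40.94)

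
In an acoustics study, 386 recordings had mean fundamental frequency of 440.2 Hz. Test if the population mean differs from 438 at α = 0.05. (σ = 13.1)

z = (x̄ - μ₀)/(σ/√n) = (440.2 - 438)/(13.1/√386) = 3.299. Critical value: ±1.96. Since |3.299| > 1.96, Reject H₀.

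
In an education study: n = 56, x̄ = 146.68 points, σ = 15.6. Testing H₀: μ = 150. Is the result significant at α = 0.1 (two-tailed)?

z = (146.68 - 150)/(15.6/√56) = -1.593. Since |z| ≤ 1.645, not significant at α = 0.1.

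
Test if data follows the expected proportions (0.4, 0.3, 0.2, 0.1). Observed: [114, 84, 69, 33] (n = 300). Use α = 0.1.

Expected: [120.0, 90.0, 60.0, 30.0]. χ² = 2.35. df = 3, critical = 6.251. Fail to reject H₀.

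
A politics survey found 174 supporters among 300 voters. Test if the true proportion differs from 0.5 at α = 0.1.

p̂ = 0.58, p₀ = 0.5. z = (p̂ - p₀)/√(p₀(1-p₀)/n) = 2.771. Critical: ±1.645. Reject H₀.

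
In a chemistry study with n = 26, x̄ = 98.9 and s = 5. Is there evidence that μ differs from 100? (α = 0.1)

t = (x̄ - μ₀)/(s/√n) = (98.9 - 100)/(5/√26) = -1.122. df = 25, critical t = ±1.708. Fail to reject H₀.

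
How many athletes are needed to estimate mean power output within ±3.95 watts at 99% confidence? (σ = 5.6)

n = (z*σ/E)² = (2.576×5.6/3.95)² = 13.3 → n = 14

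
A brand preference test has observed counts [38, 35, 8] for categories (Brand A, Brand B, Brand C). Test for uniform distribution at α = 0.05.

Expected = 27 each. χ² = Σ(O-E)²/E = 20.222. df = 2, critical value = 5.991. Reject H₀.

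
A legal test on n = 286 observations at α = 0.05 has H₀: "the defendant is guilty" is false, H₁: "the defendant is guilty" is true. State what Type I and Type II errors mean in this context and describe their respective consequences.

Type I (false positive): concluding that the defendant is guilty when it is not — convicting an innocent person. Type II (false negative): failing to conclude that the defendant is guilty when it is — acquitting a guilty person. Which is costlier depends on domain priorities and is a judgement call rather than a statistical fact.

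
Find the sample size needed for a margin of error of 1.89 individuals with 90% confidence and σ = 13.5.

n = (z*σ/E)² = (1.645×13.5/1.89)² = 138.1 → n = 139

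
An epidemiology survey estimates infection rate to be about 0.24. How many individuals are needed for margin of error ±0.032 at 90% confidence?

n = z²p(1-p)/E² = 1.645²×0.24×0.76/0.032² = 482.01 → n = 483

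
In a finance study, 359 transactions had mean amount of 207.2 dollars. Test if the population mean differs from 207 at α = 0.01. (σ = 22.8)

z = (x̄ - μ₀)/(σ/√n) = (207.2 - 207)/(22.8/√359) = 0.166. Critical value: ±2.576. Since |0.166| ≤ 2.576, Fail to reject H₀.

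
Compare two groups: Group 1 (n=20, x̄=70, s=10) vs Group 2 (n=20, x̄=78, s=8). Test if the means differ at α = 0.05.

Pooled sp = 9.06. t = -2.794, df = 38. Critical t = ±2.024. Reject H₀.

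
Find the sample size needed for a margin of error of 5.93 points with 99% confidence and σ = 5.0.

n = (z*σ/E)² = (2.576×5.0/5.93)² = 4.7 → n = 5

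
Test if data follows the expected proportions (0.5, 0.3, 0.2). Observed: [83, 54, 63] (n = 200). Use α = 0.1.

Expected: [100.0, 60.0, 40.0]. χ² = 16.715. df = 2, critical = 4.605. Reject H₀.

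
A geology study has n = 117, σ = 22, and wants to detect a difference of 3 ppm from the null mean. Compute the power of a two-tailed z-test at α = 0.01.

SE = σ/√n = 22/√117 = 2.034. Non-centrality λ = d/SE = 3/2.034 = 1.475. Power ≈ Φ(λ - z_{α/2}) = Φ(1.475 - 2.576) = Φ(-1.101) = 0.135.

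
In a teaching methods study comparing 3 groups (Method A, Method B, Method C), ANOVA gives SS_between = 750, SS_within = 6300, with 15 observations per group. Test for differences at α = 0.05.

df_between = 2, df_within = 42. F = MS_between/MS_within = 375.0/150.0 = 2.5. F_crit ≈ 3.22. Fail to reject H₀.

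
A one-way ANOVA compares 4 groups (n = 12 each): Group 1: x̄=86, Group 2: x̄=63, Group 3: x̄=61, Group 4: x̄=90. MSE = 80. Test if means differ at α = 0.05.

Grand mean = 75.0. SS_between = 8232.0, MS_between = 2744.0. F = 34.3, F_crit ≈ 2.816. Reject H₀.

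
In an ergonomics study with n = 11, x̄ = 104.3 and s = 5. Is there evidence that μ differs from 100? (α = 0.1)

t = (x̄ - μ₀)/(s/√n) = (104.3 - 100)/(5/√11) = 2.852. df = 10, critical t = ±1.812. Reject H₀.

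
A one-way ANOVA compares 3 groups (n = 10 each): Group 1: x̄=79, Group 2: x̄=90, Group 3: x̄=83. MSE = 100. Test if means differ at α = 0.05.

Grand mean = 84.0. SS_between = 620.0, MS_between = 310.0. F = 3.1, F_crit ≈ 3.354. Fail to reject H₀.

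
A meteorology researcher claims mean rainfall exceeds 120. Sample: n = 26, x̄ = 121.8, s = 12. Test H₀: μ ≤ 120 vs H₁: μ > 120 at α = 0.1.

t = (121.8 - 120)/(12/√26) = 0.765, df = 25. Critical t = 1.316. Fail to reject H₀.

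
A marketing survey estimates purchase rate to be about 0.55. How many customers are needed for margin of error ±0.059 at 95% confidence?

n = z²p(1-p)/E² = 1.96²×0.55×0.45/0.059² = 273.1 → n = 274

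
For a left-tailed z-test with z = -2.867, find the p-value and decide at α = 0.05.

p = P(Z < -2.867) = Φ(-2.867) ≈ 0.0021. Since p < 0.05, reject H₀ (significant) at α = 0.05.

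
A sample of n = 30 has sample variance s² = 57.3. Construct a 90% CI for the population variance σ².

df = 29. χ²_{0.05} = 42.557, χ²_{0.95} = 17.708. CI for σ² = ((n-1)s²/χ²_{α/2}, (n-1)s²/χ²_{1-α/2}) = (29·57.3/42.557, 29·57.3/17.708) = (39.05, 93.84)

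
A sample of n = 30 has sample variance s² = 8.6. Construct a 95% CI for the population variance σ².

df = 29. χ²_{0.025} = 45.722, χ²_{0.975} = 16.047. CI for σ² = ((n-1)s²/χ²_{α/2}, (n-1)s²/χ²_{1-α/2}) = (29·8.6/45.722, 29·8.6/16.047) = (5.45, 15.54)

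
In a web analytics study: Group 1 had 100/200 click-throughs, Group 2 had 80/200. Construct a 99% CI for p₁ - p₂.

p̂₁ = 0.5, p̂₂ = 0.4. Difference = 0.1. CI = (-0.028, 0.228)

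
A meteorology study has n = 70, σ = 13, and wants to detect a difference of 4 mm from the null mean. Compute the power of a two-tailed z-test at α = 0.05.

SE = σ/√n = 13/√70 = 1.554. Non-centrality λ = d/SE = 4/1.554 = 2.574. Power ≈ Φ(λ - z_{α/2}) = Φ(2.574 - 1.96) = Φ(0.614) = 0.731.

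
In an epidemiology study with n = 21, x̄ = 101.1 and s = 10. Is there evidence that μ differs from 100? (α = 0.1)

t = (x̄ - μ₀)/(s/√n) = (101.1 - 100)/(10/√21) = 0.504. df = 20, critical t = ±1.725. Fail to reject H₀.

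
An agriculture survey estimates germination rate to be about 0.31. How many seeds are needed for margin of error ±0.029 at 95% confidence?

n = z²p(1-p)/E² = 1.96²×0.31×0.69/0.029² = 977.1 → n = 978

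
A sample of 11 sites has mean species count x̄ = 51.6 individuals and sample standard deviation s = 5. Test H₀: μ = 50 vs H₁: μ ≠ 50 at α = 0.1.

t = (x̄ - μ₀)/(s/√n) = (51.6 - 50)/(5/√11) = 1.061. df = 10, critical t = ±1.812. Fail to reject H₀.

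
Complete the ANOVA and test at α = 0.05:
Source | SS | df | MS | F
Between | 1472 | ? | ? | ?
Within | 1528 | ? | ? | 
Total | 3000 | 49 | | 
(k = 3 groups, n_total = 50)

df_between = 2, df_within = 47. MS_between = 736.0, MS_within = 32.51. F = 22.639, F_crit ≈ 3.195. Reject H₀.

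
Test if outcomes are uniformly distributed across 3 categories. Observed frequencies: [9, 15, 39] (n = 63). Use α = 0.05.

Expected = 21 each. χ² = Σ(O-E)²/E = 24.0. df = 2, critical value = 5.991. Reject H₀.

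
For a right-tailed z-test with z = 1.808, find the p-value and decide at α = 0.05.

p = P(Z > 1.808) = 1 - Φ(1.808) ≈ 0.0353. Since p < 0.05, reject H₀ (significant) at α = 0.05.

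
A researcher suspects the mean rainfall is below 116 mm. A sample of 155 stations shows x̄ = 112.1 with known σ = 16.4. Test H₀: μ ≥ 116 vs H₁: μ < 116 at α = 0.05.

z = -2.961. Critical value: -1.645. Reject H₀.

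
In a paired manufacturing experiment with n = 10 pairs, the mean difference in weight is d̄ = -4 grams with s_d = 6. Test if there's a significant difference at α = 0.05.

t = d̄/(s_d/√n) = -4/(6/√10) = -2.108. df = 9, critical t = ±2.262. Fail to reject H₀.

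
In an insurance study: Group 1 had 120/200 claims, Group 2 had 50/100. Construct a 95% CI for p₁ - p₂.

p̂₁ = 0.6, p̂₂ = 0.5. Difference = 0.1. CI = (-0.019, 0.219)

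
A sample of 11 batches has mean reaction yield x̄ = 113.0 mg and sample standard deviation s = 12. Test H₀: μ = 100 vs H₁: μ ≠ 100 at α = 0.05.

t = (x̄ - μ₀)/(s/√n) = (113.0 - 100)/(12/√11) = 3.593. df = 10, critical t = ±2.228. Reject H₀.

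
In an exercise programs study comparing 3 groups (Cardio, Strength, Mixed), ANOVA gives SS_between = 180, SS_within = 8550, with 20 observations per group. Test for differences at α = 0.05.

df_between = 2, df_within = 57. F = MS_between/MS_within = 90.0/150.0 = 0.6. F_crit ≈ 3.159. Fail to reject H₀.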